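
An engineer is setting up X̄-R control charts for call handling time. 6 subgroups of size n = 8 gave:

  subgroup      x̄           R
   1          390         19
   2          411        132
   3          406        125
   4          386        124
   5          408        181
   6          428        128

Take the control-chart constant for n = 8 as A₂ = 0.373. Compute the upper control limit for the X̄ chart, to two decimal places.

X̄̄ = (390 + 411 + 406 + 386 + 408 + 428) / 6 = 2429.0000 / 6 = 404.8333
R̄ = (19 + 132 + 125 + 124 + 181 + 128) / 6 = 709.0000 / 6 = 118.1667
UCL = X̄̄ + A₂·R̄ = 404.8333 + 0.373 × 118.1667 = 448.9095

448.91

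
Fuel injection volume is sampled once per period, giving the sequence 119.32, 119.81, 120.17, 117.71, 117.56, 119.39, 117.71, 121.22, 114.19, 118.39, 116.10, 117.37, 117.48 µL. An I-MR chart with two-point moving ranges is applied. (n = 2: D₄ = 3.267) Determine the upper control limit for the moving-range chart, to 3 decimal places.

Moving ranges: 0.49, 0.36, 2.46, 0.15, 1.83, 1.68, 3.51, 7.03, 4.20, 2.29, 1.27, 0.11; M̄R̄ = 25.3800 / 12 = 2.1150
UCL_MR = D₄·M̄R̄ = 3.267 × 2.1150 = 6.9097

6.910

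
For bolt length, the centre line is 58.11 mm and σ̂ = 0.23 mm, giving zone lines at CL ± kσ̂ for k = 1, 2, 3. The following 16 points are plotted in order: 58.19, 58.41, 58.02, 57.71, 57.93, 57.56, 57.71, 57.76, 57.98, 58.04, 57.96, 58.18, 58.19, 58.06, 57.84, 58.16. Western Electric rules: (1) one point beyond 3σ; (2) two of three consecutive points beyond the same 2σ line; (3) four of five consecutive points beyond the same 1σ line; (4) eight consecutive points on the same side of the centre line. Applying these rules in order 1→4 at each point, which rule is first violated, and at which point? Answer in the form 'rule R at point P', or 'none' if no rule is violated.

rule 3 at point 8

Zone of each point (C = within 1σ̂, B = 1σ̂–2σ̂, A = 2σ̂–3σ̂, * = beyond 3σ̂; sign = side of CL): 1:+C, 2:+B, 3:-C, 4:-B, 5:-C, 6:-A, 7:-B, 8:-B, 9:-C, 10:-C, 11:-C, 12:+C, 13:+C, 14:-C, 15:-B, 16:+C
Rule 3 (four of five consecutive points beyond the same 1σ limit) is satisfied at point 8.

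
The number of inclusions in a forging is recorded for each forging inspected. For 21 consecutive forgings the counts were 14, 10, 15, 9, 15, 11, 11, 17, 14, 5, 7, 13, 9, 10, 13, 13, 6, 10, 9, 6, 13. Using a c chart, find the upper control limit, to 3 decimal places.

20.881

c̄ = (14 + 10 + 15 + 9 + 15 + 11 + 11 + 17 + 14 + 5 + 7 + 13 + 9 + 10 + 13 + 13 + 6 + 10 + 9 + 6 + 13) / 21 = 230 / 21 = 10.9524
UCL = c̄ + 3√c̄ = 10.9524 + 3 × √10.9524 = 10.9524 + 3 × 3.3094 = 20.8807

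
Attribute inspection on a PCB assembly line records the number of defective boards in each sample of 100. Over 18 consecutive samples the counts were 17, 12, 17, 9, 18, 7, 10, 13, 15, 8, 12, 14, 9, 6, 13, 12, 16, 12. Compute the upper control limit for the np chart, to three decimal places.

22.048

p̄ = Σdᵢ / (k·n) = 220 / (18 × 100) = 0.12222
UCL = np̄ + 3·√(np̄(1−p̄)) = 12.2222 + 3 × √(12.2222×0.87778) = 12.2222 + 3 × 3.2754 = 22.0485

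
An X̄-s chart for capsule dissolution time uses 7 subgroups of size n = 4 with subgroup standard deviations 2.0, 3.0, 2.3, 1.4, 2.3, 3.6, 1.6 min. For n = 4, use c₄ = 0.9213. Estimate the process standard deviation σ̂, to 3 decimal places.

2.512

s̄ = (2.0 + 3.0 + 2.3 + 1.4 + 2.3 + 3.6 + 1.6) / 7 = 2.3143
σ̂ = s̄ / c₄ = 2.3143 / 0.9213 = 2.5120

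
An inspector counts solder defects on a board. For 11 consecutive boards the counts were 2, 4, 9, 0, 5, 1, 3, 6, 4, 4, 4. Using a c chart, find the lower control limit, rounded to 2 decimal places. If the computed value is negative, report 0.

c̄ = (2 + 4 + 9 + 0 + 5 + 1 + 3 + 6 + 4 + 4 + 4) / 11 = 42 / 11 = 3.8182
LCL = c̄ − 3√c̄ = 3.8182 − 3 × 1.9540 = -2.0439 → 0 (cannot be negative)

0.00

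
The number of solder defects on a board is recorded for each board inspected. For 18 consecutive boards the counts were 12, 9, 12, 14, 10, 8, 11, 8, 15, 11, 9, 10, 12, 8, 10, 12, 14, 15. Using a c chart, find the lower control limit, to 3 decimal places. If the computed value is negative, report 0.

c̄ = (12 + 9 + 12 + 14 + 10 + 8 + 11 + 8 + 15 + 11 + 9 + 10 + 12 + 8 + 10 + 12 + 14 + 15) / 18 = 200 / 18 = 11.1111
LCL = c̄ − 3√c̄ = 11.1111 − 3 × 3.3333 = 1.1111

1.111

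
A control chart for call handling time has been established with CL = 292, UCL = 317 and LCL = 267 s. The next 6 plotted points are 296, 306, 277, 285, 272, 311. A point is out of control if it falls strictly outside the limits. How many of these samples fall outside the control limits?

All 6 points lie within [267, 317].

0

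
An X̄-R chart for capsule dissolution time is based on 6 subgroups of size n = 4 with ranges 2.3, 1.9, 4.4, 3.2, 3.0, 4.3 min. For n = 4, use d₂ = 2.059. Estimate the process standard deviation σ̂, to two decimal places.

R̄ = (2.3 + 1.9 + 4.4 + 3.2 + 3.0 + 4.3) / 6 = 3.1833
σ̂ = R̄ / d₂ = 3.1833 / 2.059 = 1.5461

1.55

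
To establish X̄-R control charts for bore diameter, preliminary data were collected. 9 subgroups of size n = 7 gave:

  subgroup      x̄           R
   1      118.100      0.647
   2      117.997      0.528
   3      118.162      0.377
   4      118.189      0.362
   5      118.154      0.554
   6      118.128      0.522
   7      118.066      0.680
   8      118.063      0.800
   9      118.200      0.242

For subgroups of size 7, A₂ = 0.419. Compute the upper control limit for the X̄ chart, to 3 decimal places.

118.337

X̄̄ = (118.100 + 117.997 + 118.162 + 118.189 + 118.154 + 118.128 + 118.066 + 118.063 + 118.200) / 9 = 1063.0590 / 9 = 118.1177
R̄ = (0.647 + 0.528 + 0.377 + 0.362 + 0.554 + 0.522 + 0.680 + 0.800 + 0.242) / 9 = 4.7120 / 9 = 0.5236
UCL = X̄̄ + A₂·R̄ = 118.1177 + 0.419 × 0.5236 = 118.3370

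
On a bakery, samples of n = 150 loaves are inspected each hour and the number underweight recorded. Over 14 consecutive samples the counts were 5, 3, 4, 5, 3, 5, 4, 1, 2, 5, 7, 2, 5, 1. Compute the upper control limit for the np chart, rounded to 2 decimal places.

9.42

p̄ = Σdᵢ / (k·n) = 52 / (14 × 150) = 0.02476
UCL = np̄ + 3·√(np̄(1−p̄)) = 3.7143 + 3 × √(3.7143×0.97524) = 3.7143 + 3 × 1.9032 = 9.4240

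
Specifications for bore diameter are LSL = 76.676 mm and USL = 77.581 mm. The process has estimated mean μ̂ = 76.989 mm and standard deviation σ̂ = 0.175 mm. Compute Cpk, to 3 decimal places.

Cpu = (USL − μ̂) / (3σ̂) = (77.581 − 76.989) / (3 × 0.175) = 1.1276; Cpl = (μ̂ − LSL) / (3σ̂) = (76.989 − 76.676) / (3 × 0.175) = 0.5962; Cpk = min(Cpu, Cpl) = 0.5962

0.596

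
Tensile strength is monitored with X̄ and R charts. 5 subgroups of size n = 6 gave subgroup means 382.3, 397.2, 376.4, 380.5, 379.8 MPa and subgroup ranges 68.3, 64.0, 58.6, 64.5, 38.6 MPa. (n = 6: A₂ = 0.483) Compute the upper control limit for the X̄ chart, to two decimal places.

X̄̄ = (382.3 + 397.2 + 376.4 + 380.5 + 379.8) / 5 = 1916.2000 / 5 = 383.2400
R̄ = (68.3 + 64.0 + 58.6 + 64.5 + 38.6) / 5 = 294.0000 / 5 = 58.8000
UCL = X̄̄ + A₂·R̄ = 383.2400 + 0.483 × 58.8000 = 411.6404

411.64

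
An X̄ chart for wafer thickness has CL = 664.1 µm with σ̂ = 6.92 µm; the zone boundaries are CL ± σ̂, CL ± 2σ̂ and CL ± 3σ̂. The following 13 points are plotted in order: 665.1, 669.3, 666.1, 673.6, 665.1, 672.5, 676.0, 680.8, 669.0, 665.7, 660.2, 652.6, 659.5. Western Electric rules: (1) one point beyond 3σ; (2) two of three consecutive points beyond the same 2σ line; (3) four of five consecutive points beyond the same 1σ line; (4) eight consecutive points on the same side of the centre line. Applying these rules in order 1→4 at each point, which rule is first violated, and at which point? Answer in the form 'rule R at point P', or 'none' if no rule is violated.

Zone of each point (C = within 1σ̂, B = 1σ̂–2σ̂, A = 2σ̂–3σ̂, * = beyond 3σ̂; sign = side of CL): 1:+C, 2:+C, 3:+C, 4:+B, 5:+C, 6:+B, 7:+B, 8:+A, 9:+C, 10:+C, 11:-C, 12:-B, 13:-C
Rule 3 (four of five consecutive points beyond the same 1σ limit) is satisfied at point 8.

rule 3 at point 8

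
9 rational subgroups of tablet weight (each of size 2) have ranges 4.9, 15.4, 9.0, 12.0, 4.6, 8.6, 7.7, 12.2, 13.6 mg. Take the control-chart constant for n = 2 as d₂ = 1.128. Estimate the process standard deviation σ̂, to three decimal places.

R̄ = (4.9 + 15.4 + 9.0 + 12.0 + 4.6 + 8.6 + 7.7 + 12.2 + 13.6) / 9 = 9.7778
σ̂ = R̄ / d₂ = 9.7778 / 1.128 = 8.6682

8.668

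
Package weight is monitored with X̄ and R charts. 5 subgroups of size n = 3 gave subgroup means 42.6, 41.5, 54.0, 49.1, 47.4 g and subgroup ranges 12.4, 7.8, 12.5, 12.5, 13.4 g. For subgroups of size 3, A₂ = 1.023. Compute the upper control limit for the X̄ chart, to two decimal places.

X̄̄ = (42.6 + 41.5 + 54.0 + 49.1 + 47.4) / 5 = 234.6000 / 5 = 46.9200
R̄ = (12.4 + 7.8 + 12.5 + 12.5 + 13.4) / 5 = 58.6000 / 5 = 11.7200
UCL = X̄̄ + A₂·R̄ = 46.9200 + 1.023 × 11.7200 = 58.9096

58.91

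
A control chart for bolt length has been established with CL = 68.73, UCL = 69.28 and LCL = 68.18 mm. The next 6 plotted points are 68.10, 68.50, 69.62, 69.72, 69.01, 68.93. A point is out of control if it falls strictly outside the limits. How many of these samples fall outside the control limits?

3

Compare each point to [68.18, 69.28]: sample 1 = 68.10 < LCL; sample 3 = 69.62 > UCL; sample 4 = 69.72 > UCL.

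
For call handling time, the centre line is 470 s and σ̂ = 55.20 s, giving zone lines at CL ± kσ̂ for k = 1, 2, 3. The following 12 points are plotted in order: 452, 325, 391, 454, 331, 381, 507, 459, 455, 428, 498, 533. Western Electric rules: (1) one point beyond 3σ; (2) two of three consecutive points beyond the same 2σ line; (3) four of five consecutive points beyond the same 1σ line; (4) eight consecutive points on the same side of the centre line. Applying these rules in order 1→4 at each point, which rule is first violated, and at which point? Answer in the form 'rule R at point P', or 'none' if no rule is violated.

Zone of each point (C = within 1σ̂, B = 1σ̂–2σ̂, A = 2σ̂–3σ̂, * = beyond 3σ̂; sign = side of CL): 1:-C, 2:-A, 3:-B, 4:-C, 5:-A, 6:-B, 7:+C, 8:-C, 9:-C, 10:-C, 11:+C, 12:+B
Rule 3 (four of five consecutive points beyond the same 1σ limit) is satisfied at point 6.

rule 3 at point 6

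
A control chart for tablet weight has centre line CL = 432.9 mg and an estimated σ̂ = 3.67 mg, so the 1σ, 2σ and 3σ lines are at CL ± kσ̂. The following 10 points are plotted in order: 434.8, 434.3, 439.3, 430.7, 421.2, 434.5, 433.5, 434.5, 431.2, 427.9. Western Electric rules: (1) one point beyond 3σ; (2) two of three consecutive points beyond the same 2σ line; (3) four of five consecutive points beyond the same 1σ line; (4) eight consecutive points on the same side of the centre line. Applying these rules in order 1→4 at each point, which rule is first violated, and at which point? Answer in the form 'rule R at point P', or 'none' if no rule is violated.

Zone of each point (C = within 1σ̂, B = 1σ̂–2σ̂, A = 2σ̂–3σ̂, * = beyond 3σ̂; sign = side of CL): 1:+C, 2:+C, 3:+B, 4:-C, 5:-*, 6:+C, 7:+C, 8:+C, 9:-C, 10:-B
Rule 1 (one point beyond the 3σ limits) is satisfied at point 5.

rule 1 at point 5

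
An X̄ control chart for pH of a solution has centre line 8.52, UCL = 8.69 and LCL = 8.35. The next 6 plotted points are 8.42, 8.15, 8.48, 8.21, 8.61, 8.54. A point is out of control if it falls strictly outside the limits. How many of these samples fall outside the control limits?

Compare each point to [8.35, 8.69]: sample 2 = 8.15 < LCL; sample 4 = 8.21 < LCL.

2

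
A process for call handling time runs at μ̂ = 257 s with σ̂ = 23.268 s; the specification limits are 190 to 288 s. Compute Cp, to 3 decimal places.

Cp = (USL − LSL) / (6σ̂) = (288 − 190) / (6 × 23.268) = 98.0000 / 139.6080 = 0.7020

0.702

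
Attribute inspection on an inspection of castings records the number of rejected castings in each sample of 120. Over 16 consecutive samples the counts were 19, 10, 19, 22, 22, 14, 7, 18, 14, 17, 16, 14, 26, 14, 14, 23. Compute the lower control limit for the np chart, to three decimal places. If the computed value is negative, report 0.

p̄ = Σdᵢ / (k·n) = 269 / (16 × 120) = 0.14010
LCL = np̄ − 3·√(np̄(1−p̄)) = 16.8125 − 3 × 3.8022 = 5.4058

5.406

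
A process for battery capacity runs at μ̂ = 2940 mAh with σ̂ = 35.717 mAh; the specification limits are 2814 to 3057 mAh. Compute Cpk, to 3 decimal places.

Cpu = (USL − μ̂) / (3σ̂) = (3057 − 2940) / (3 × 35.717) = 1.0919; Cpl = (μ̂ − LSL) / (3σ̂) = (2940 − 2814) / (3 × 35.717) = 1.1759; Cpk = min(Cpu, Cpl) = 1.0919

1.092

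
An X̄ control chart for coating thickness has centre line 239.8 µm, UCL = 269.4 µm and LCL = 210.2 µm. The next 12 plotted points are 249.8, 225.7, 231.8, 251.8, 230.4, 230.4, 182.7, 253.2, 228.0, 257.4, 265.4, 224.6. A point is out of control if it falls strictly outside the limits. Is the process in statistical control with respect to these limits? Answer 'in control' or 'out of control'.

out of control

Compare each point to [210.2, 269.4]: sample 7 = 182.7 < LCL.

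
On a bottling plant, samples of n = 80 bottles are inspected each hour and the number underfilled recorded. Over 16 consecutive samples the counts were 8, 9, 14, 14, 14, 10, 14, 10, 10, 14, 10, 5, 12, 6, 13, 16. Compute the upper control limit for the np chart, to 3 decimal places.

20.494

p̄ = Σdᵢ / (k·n) = 179 / (16 × 80) = 0.13984
UCL = np̄ + 3·√(np̄(1−p̄)) = 11.1875 + 3 × √(11.1875×0.86016) = 11.1875 + 3 × 3.1021 = 20.4938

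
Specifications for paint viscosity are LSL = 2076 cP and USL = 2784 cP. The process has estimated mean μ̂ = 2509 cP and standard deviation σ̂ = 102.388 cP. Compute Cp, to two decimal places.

Cp = (USL − LSL) / (6σ̂) = (2784 − 2076) / (6 × 102.388) = 708.0000 / 614.3280 = 1.1525

1.15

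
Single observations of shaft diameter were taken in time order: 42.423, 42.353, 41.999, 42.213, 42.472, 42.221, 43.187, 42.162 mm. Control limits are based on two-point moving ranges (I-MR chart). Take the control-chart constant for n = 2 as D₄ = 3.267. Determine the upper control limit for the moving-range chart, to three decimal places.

1.465

Moving ranges: 0.070, 0.354, 0.214, 0.259, 0.251, 0.966, 1.025; M̄R̄ = 3.1390 / 7 = 0.4484
UCL_MR = D₄·M̄R̄ = 3.267 × 0.4484 = 1.4650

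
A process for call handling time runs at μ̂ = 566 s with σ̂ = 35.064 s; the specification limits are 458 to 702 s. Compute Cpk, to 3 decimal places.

Cpu = (USL − μ̂) / (3σ̂) = (702 − 566) / (3 × 35.064) = 1.2929; Cpl = (μ̂ − LSL) / (3σ̂) = (566 − 458) / (3 × 35.064) = 1.0267; Cpk = min(Cpu, Cpl) = 1.0267

1.027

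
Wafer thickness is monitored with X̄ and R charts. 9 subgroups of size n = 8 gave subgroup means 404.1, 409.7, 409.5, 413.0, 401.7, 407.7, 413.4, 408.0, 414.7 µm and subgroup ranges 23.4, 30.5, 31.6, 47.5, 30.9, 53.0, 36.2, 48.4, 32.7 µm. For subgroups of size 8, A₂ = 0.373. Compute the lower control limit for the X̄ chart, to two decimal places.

X̄̄ = (404.1 + 409.7 + 409.5 + 413.0 + 401.7 + 407.7 + 413.4 + 408.0 + 414.7) / 9 = 3681.8000 / 9 = 409.0889
R̄ = (23.4 + 30.5 + 31.6 + 47.5 + 30.9 + 53.0 + 36.2 + 48.4 + 32.7) / 9 = 334.2000 / 9 = 37.1333
LCL = X̄̄ − A₂·R̄ = 409.0889 − 0.373 × 37.1333 = 395.2382

395.24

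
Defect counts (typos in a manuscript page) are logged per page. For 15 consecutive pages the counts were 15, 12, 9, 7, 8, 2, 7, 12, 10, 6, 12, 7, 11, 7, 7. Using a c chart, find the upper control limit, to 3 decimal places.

17.699

c̄ = (15 + 12 + 9 + 7 + 8 + 2 + 7 + 12 + 10 + 6 + 12 + 7 + 11 + 7 + 7) / 15 = 132 / 15 = 8.8000
UCL = c̄ + 3√c̄ = 8.8000 + 3 × √8.8000 = 8.8000 + 3 × 2.9665 = 17.6994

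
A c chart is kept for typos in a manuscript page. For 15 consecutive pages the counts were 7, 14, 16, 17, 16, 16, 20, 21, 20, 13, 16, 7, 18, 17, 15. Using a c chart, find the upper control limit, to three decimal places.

27.357

c̄ = (7 + 14 + 16 + 17 + 16 + 16 + 20 + 21 + 20 + 13 + 16 + 7 + 18 + 17 + 15) / 15 = 233 / 15 = 15.5333
UCL = c̄ + 3√c̄ = 15.5333 + 3 × √15.5333 = 15.5333 + 3 × 3.9412 = 27.3570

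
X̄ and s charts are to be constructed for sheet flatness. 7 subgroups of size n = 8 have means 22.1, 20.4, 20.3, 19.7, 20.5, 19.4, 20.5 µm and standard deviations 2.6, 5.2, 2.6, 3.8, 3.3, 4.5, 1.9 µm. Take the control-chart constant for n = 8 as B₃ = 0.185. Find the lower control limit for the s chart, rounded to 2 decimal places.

s̄ = (2.6 + 5.2 + 2.6 + 3.8 + 3.3 + 4.5 + 1.9) / 7 = 3.4143
LCL_s = B₃·s̄ = 0.185 × 3.4143 = 0.6316

0.63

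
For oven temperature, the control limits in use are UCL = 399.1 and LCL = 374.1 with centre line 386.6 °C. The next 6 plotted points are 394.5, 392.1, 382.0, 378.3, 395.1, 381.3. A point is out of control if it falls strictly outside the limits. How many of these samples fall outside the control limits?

All 6 points lie within [374.1, 399.1].

0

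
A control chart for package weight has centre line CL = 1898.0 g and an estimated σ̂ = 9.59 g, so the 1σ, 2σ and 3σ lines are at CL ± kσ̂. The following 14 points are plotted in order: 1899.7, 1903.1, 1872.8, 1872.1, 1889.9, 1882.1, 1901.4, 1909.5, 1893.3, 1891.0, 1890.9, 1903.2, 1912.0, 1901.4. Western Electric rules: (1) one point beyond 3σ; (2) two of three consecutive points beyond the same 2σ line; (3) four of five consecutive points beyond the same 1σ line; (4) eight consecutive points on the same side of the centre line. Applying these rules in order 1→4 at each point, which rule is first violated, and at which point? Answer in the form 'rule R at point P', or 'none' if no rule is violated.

rule 2 at point 4

Zone of each point (C = within 1σ̂, B = 1σ̂–2σ̂, A = 2σ̂–3σ̂, * = beyond 3σ̂; sign = side of CL): 1:+C, 2:+C, 3:-A, 4:-A, 5:-C, 6:-B, 7:+C, 8:+B, 9:-C, 10:-C, 11:-C, 12:+C, 13:+B, 14:+C
Rule 2 (two of three consecutive points beyond the same 2σ limit) is satisfied at point 4.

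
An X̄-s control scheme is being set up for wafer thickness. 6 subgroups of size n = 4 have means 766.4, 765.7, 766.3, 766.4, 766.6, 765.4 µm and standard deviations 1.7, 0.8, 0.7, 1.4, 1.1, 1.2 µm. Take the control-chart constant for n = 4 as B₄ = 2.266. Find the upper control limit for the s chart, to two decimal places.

s̄ = (1.7 + 0.8 + 0.7 + 1.4 + 1.1 + 1.2) / 6 = 1.1500
UCL_s = B₄·s̄ = 2.266 × 1.1500 = 2.6059

2.61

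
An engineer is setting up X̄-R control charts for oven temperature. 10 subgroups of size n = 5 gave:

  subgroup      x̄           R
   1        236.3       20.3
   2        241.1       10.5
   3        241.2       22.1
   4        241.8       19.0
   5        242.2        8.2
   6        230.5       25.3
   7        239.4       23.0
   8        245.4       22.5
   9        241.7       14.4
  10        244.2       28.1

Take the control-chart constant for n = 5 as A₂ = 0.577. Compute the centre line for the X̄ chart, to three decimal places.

240.380

X̄̄ = (236.3 + 241.1 + 241.2 + 241.8 + 242.2 + 230.5 + 239.4 + 245.4 + 241.7 + 244.2) / 10 = 2403.8000 / 10 = 240.3800
CL = X̄̄ = 240.3800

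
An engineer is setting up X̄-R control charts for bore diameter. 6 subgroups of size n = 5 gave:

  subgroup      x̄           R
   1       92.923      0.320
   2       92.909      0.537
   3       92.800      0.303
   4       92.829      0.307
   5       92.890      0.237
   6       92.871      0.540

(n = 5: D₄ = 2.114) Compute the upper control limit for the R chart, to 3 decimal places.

0.791

R̄ = (0.320 + 0.537 + 0.303 + 0.307 + 0.237 + 0.540) / 6 = 2.2440 / 6 = 0.3740
UCL_R = D₄·R̄ = 2.114 × 0.3740 = 0.7906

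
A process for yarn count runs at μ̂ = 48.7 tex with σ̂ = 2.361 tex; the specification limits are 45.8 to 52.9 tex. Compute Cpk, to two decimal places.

Cpu = (USL − μ̂) / (3σ̂) = (52.9 − 48.7) / (3 × 2.361) = 0.5930; Cpl = (μ̂ − LSL) / (3σ̂) = (48.7 − 45.8) / (3 × 2.361) = 0.4094; Cpk = min(Cpu, Cpl) = 0.4094

0.41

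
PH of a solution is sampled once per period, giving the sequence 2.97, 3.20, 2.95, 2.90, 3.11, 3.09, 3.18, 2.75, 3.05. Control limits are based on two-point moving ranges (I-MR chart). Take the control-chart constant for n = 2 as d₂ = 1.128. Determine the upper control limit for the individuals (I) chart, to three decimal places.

3.547

X̄ = (2.97 + 3.20 + 2.95 + 2.90 + 3.11 + 3.09 + 3.18 + 2.75 + 3.05) / 9 = 3.0222
Moving ranges: 0.23, 0.25, 0.05, 0.21, 0.02, 0.09, 0.43, 0.30; M̄R̄ = 1.5800 / 8 = 0.1975
UCL = X̄ + 3·M̄R̄/d₂ = 3.0222 + 3 × 0.1975 / 1.128 = 3.5475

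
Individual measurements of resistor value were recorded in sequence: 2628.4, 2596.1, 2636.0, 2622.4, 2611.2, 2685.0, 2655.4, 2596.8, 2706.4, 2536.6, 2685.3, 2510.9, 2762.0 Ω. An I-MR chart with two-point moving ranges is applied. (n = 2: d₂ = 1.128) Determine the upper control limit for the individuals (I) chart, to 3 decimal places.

X̄ = (2628.4 + 2596.1 + 2636.0 + 2622.4 + 2611.2 + 2685.0 + 2655.4 + 2596.8 + 2706.4 + 2536.6 + 2685.3 + 2510.9 + 2762.0) / 13 = 2633.2692
Moving ranges: 32.3, 39.9, 13.6, 11.2, 73.8, 29.6, 58.6, 109.6, 169.8, 148.7, 174.4, 251.1; M̄R̄ = 1112.6000 / 12 = 92.7167
UCL = X̄ + 3·M̄R̄/d₂ = 2633.2692 + 3 × 92.7167 / 1.128 = 2879.8561

2879.856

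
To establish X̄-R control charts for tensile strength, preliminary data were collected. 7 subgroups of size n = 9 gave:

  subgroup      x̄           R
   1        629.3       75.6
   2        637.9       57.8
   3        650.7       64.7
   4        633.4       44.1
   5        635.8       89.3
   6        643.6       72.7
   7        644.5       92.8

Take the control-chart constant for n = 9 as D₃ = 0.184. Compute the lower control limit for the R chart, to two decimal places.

13.06

R̄ = (75.6 + 57.8 + 64.7 + 44.1 + 89.3 + 72.7 + 92.8) / 7 = 497.0000 / 7 = 71.0000
LCL_R = D₃·R̄ = 0.184 × 71.0000 = 13.0640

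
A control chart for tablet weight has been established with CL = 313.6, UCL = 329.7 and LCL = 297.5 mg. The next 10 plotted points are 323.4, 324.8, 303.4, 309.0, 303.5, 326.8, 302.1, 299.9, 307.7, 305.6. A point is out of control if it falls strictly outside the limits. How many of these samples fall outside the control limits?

All 10 points lie within [297.5, 329.7].

0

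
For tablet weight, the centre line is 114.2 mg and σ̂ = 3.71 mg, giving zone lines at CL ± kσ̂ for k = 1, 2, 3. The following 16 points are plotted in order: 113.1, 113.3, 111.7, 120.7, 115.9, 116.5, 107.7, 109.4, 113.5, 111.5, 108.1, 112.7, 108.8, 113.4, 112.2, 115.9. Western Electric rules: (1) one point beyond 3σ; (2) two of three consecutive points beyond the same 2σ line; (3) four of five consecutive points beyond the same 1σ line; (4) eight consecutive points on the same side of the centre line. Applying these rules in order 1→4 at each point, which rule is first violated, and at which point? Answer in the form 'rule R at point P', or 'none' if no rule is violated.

Zone of each point (C = within 1σ̂, B = 1σ̂–2σ̂, A = 2σ̂–3σ̂, * = beyond 3σ̂; sign = side of CL): 1:-C, 2:-C, 3:-C, 4:+B, 5:+C, 6:+C, 7:-B, 8:-B, 9:-C, 10:-C, 11:-B, 12:-C, 13:-B, 14:-C, 15:-C, 16:+C
Rule 4 (eight consecutive points on the same side of the centre line) is satisfied at point 14.

rule 4 at point 14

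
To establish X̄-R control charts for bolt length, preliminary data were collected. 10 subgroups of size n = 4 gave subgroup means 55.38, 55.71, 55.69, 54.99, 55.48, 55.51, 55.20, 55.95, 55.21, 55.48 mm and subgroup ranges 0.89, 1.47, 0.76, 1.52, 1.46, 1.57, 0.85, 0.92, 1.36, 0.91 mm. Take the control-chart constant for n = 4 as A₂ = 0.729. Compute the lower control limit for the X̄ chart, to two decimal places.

54.61

X̄̄ = (55.38 + 55.71 + 55.69 + 54.99 + 55.48 + 55.51 + 55.20 + 55.95 + 55.21 + 55.48) / 10 = 554.6000 / 10 = 55.4600
R̄ = (0.89 + 1.47 + 0.76 + 1.52 + 1.46 + 1.57 + 0.85 + 0.92 + 1.36 + 0.91) / 10 = 11.7100 / 10 = 1.1710
LCL = X̄̄ − A₂·R̄ = 55.4600 − 0.729 × 1.1710 = 54.6063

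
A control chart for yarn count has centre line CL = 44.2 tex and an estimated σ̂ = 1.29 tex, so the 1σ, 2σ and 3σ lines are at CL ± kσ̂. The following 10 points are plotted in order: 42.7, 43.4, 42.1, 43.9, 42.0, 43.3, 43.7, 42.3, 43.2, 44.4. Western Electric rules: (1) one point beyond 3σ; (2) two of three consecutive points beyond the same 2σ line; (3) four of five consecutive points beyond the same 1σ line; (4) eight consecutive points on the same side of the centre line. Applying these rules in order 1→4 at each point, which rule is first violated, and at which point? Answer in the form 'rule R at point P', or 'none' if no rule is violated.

rule 4 at point 8

Zone of each point (C = within 1σ̂, B = 1σ̂–2σ̂, A = 2σ̂–3σ̂, * = beyond 3σ̂; sign = side of CL): 1:-B, 2:-C, 3:-B, 4:-C, 5:-B, 6:-C, 7:-C, 8:-B, 9:-C, 10:+C
Rule 4 (eight consecutive points on the same side of the centre line) is satisfied at point 8.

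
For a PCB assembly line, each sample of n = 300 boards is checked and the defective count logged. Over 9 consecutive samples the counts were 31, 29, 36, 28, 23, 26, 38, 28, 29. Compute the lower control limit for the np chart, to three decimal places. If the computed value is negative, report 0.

p̄ = Σdᵢ / (k·n) = 268 / (9 × 300) = 0.09926
LCL = np̄ − 3·√(np̄(1−p̄)) = 29.7778 − 3 × 5.1790 = 14.2408

14.241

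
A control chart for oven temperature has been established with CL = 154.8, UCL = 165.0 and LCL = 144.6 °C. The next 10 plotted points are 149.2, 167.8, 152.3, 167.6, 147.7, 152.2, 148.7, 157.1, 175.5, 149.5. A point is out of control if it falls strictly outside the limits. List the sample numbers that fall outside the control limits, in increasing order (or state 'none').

Compare each point to [144.6, 165.0]: sample 2 = 167.8 > UCL; sample 4 = 167.6 > UCL; sample 9 = 175.5 > UCL.

2, 4, 9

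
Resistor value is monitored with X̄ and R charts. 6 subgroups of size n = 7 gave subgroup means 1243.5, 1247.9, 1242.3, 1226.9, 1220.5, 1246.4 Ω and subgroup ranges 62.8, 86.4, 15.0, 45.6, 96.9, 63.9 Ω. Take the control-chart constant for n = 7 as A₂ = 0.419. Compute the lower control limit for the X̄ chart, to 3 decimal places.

X̄̄ = (1243.5 + 1247.9 + 1242.3 + 1226.9 + 1220.5 + 1246.4) / 6 = 7427.5000 / 6 = 1237.9167
R̄ = (62.8 + 86.4 + 15.0 + 45.6 + 96.9 + 63.9) / 6 = 370.6000 / 6 = 61.7667
LCL = X̄̄ − A₂·R̄ = 1237.9167 − 0.419 × 61.7667 = 1212.0364

1212.036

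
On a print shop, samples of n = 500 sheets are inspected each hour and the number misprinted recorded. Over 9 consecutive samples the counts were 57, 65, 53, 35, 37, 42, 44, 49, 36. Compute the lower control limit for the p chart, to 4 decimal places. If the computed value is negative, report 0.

p̄ = Σdᵢ / (k·n) = 418 / (9 × 500) = 0.09289
LCL = p̄ − 3·√(p̄(1−p̄)/n) = 0.09289 − 3 × 0.01298 = 0.05394

0.0539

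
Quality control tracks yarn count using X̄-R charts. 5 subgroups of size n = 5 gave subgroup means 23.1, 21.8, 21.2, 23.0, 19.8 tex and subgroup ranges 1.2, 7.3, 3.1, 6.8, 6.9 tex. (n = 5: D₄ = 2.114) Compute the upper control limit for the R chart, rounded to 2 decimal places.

10.70

R̄ = (1.2 + 7.3 + 3.1 + 6.8 + 6.9) / 5 = 25.3000 / 5 = 5.0600
UCL_R = D₄·R̄ = 2.114 × 5.0600 = 10.6968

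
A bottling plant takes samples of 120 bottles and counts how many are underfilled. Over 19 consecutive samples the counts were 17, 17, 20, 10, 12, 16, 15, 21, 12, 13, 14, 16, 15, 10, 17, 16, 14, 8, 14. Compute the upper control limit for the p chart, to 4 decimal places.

0.2110

p̄ = Σdᵢ / (k·n) = 277 / (19 × 120) = 0.12149
UCL = p̄ + 3·√(p̄(1−p̄)/n) = 0.12149 + 3 × √(0.12149×0.87851/120) = 0.12149 + 3 × 0.02982 = 0.21096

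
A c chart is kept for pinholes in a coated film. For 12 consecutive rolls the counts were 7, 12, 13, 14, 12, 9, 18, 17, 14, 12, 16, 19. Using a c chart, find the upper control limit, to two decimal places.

c̄ = (7 + 12 + 13 + 14 + 12 + 9 + 18 + 17 + 14 + 12 + 16 + 19) / 12 = 163 / 12 = 13.5833
UCL = c̄ + 3√c̄ = 13.5833 + 3 × √13.5833 = 13.5833 + 3 × 3.6856 = 24.6400

24.64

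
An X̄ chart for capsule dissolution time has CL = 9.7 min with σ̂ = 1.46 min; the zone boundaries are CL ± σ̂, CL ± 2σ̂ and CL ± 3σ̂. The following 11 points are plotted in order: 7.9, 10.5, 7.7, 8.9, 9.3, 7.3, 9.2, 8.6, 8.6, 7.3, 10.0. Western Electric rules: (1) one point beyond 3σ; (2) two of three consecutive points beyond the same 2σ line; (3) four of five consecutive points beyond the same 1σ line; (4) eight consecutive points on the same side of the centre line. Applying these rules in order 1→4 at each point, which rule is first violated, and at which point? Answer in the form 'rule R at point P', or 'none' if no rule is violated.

Zone of each point (C = within 1σ̂, B = 1σ̂–2σ̂, A = 2σ̂–3σ̂, * = beyond 3σ̂; sign = side of CL): 1:-B, 2:+C, 3:-B, 4:-C, 5:-C, 6:-B, 7:-C, 8:-C, 9:-C, 10:-B, 11:+C
Rule 4 (eight consecutive points on the same side of the centre line) is satisfied at point 10.

rule 4 at point 10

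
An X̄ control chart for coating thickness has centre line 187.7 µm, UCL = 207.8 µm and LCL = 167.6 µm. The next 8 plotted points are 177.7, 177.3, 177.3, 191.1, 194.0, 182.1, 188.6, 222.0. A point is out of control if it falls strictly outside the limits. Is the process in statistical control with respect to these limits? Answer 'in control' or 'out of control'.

Compare each point to [167.6, 207.8]: sample 8 = 222.0 > UCL.

out of control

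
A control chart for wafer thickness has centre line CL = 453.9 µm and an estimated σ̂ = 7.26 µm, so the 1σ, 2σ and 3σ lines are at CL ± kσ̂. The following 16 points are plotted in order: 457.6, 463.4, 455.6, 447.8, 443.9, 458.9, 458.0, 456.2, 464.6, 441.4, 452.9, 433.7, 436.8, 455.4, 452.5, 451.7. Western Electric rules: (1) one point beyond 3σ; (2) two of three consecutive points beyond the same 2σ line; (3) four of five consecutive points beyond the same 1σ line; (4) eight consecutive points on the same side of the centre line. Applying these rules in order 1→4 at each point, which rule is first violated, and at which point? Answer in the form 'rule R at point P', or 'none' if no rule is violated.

rule 2 at point 13

Zone of each point (C = within 1σ̂, B = 1σ̂–2σ̂, A = 2σ̂–3σ̂, * = beyond 3σ̂; sign = side of CL): 1:+C, 2:+B, 3:+C, 4:-C, 5:-B, 6:+C, 7:+C, 8:+C, 9:+B, 10:-B, 11:-C, 12:-A, 13:-A, 14:+C, 15:-C, 16:-C
Rule 2 (two of three consecutive points beyond the same 2σ limit) is satisfied at point 13.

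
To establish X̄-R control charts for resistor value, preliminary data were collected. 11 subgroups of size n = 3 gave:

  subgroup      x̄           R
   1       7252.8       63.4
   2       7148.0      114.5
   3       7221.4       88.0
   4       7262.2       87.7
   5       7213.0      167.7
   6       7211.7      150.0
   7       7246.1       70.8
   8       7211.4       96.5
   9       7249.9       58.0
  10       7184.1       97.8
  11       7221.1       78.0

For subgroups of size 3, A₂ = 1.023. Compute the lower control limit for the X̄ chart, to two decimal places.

X̄̄ = (7252.8 + 7148.0 + 7221.4 + 7262.2 + 7213.0 + 7211.7 + 7246.1 + 7211.4 + 7249.9 + 7184.1 + 7221.1) / 11 = 79421.7000 / 11 = 7220.1545
R̄ = (63.4 + 114.5 + 88.0 + 87.7 + 167.7 + 150.0 + 70.8 + 96.5 + 58.0 + 97.8 + 78.0) / 11 = 1072.4000 / 11 = 97.4909
LCL = X̄̄ − A₂·R̄ = 7220.1545 − 1.023 × 97.4909 = 7120.4213

7120.42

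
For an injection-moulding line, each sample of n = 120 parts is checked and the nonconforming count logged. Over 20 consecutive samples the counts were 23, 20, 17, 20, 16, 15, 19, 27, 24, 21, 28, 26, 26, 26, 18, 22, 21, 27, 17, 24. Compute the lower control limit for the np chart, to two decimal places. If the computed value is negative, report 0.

9.17

p̄ = Σdᵢ / (k·n) = 437 / (20 × 120) = 0.18208
LCL = np̄ − 3·√(np̄(1−p̄)) = 21.8500 − 3 × 4.2275 = 9.1676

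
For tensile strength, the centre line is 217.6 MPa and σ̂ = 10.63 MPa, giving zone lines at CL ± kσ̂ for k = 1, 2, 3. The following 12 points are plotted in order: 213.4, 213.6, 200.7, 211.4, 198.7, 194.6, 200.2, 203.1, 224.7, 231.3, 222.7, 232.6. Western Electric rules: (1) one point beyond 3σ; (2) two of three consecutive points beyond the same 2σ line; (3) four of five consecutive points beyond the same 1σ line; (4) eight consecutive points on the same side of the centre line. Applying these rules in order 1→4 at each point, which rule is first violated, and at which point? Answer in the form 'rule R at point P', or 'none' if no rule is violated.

rule 3 at point 7

Zone of each point (C = within 1σ̂, B = 1σ̂–2σ̂, A = 2σ̂–3σ̂, * = beyond 3σ̂; sign = side of CL): 1:-C, 2:-C, 3:-B, 4:-C, 5:-B, 6:-A, 7:-B, 8:-B, 9:+C, 10:+B, 11:+C, 12:+B
Rule 3 (four of five consecutive points beyond the same 1σ limit) is satisfied at point 7.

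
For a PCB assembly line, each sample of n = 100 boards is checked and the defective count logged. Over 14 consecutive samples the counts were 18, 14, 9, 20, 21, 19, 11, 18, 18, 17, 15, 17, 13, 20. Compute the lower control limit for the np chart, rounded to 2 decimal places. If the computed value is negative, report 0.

p̄ = Σdᵢ / (k·n) = 230 / (14 × 100) = 0.16429
LCL = np̄ − 3·√(np̄(1−p̄)) = 16.4286 − 3 × 3.7053 = 5.3125

5.31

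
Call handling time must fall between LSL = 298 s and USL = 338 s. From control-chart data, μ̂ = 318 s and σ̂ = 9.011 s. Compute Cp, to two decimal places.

Cp = (USL − LSL) / (6σ̂) = (338 − 298) / (6 × 9.011) = 40.0000 / 54.0660 = 0.7398

0.74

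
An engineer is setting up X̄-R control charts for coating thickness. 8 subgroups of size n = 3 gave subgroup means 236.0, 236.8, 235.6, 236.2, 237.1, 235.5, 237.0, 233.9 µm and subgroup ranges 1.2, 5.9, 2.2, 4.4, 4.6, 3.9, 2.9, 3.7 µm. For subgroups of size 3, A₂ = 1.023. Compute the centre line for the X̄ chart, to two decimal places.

X̄̄ = (236.0 + 236.8 + 235.6 + 236.2 + 237.1 + 235.5 + 237.0 + 233.9) / 8 = 1888.1000 / 8 = 236.0125
CL = X̄̄ = 236.0125

236.01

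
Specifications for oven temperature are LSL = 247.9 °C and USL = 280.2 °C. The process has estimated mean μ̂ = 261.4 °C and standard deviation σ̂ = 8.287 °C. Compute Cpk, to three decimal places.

0.543

Cpu = (USL − μ̂) / (3σ̂) = (280.2 − 261.4) / (3 × 8.287) = 0.7562; Cpl = (μ̂ − LSL) / (3σ̂) = (261.4 − 247.9) / (3 × 8.287) = 0.5430; Cpk = min(Cpu, Cpl) = 0.5430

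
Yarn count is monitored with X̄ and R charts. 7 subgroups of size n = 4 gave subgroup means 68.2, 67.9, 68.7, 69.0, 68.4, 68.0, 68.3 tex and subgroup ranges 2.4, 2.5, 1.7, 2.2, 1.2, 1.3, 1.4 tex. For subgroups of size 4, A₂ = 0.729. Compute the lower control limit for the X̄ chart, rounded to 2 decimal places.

67.03

X̄̄ = (68.2 + 67.9 + 68.7 + 69.0 + 68.4 + 68.0 + 68.3) / 7 = 478.5000 / 7 = 68.3571
R̄ = (2.4 + 2.5 + 1.7 + 2.2 + 1.2 + 1.3 + 1.4) / 7 = 12.7000 / 7 = 1.8143
LCL = X̄̄ − A₂·R̄ = 68.3571 − 0.729 × 1.8143 = 67.0345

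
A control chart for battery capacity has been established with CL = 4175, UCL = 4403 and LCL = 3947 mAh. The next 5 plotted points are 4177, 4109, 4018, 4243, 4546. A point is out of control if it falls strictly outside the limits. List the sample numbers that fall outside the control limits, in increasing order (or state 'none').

Compare each point to [3947, 4403]: sample 5 = 4546 > UCL.

5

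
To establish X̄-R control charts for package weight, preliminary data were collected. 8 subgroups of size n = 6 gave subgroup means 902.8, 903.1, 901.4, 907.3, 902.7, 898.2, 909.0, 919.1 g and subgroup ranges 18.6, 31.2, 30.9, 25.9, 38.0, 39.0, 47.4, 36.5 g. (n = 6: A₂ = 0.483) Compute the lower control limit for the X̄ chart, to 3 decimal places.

889.300

X̄̄ = (902.8 + 903.1 + 901.4 + 907.3 + 902.7 + 898.2 + 909.0 + 919.1) / 8 = 7243.6000 / 8 = 905.4500
R̄ = (18.6 + 31.2 + 30.9 + 25.9 + 38.0 + 39.0 + 47.4 + 36.5) / 8 = 267.5000 / 8 = 33.4375
LCL = X̄̄ − A₂·R̄ = 905.4500 − 0.483 × 33.4375 = 889.2997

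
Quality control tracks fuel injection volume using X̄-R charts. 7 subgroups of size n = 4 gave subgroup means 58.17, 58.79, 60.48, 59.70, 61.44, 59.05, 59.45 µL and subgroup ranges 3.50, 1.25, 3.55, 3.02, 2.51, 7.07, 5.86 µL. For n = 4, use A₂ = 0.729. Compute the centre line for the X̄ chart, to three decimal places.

X̄̄ = (58.17 + 58.79 + 60.48 + 59.70 + 61.44 + 59.05 + 59.45) / 7 = 417.0800 / 7 = 59.5829
CL = X̄̄ = 59.5829

59.583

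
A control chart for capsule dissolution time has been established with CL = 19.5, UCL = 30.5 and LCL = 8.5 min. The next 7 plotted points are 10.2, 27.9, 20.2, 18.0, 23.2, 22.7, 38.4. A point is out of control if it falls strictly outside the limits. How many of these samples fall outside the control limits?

1

Compare each point to [8.5, 30.5]: sample 7 = 38.4 > UCL.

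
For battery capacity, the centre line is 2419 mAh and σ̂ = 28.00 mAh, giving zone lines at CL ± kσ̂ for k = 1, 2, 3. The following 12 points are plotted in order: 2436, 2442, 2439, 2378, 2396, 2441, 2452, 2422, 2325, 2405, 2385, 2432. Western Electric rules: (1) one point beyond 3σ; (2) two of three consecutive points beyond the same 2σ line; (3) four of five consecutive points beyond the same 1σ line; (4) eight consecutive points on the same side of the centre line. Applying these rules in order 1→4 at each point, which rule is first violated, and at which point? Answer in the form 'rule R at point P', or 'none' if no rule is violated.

Zone of each point (C = within 1σ̂, B = 1σ̂–2σ̂, A = 2σ̂–3σ̂, * = beyond 3σ̂; sign = side of CL): 1:+C, 2:+C, 3:+C, 4:-B, 5:-C, 6:+C, 7:+B, 8:+C, 9:-*, 10:-C, 11:-B, 12:+C
Rule 1 (one point beyond the 3σ limits) is satisfied at point 9.

rule 1 at point 9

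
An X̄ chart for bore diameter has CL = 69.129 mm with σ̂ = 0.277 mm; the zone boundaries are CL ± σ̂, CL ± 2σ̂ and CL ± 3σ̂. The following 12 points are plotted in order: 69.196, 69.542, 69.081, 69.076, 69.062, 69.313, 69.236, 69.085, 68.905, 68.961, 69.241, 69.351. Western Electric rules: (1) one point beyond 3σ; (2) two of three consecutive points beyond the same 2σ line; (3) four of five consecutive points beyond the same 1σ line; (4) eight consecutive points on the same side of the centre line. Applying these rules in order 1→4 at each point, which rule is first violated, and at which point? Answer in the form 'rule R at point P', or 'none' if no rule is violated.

none

Zone of each point (C = within 1σ̂, B = 1σ̂–2σ̂, A = 2σ̂–3σ̂, * = beyond 3σ̂; sign = side of CL): 1:+C, 2:+B, 3:-C, 4:-C, 5:-C, 6:+C, 7:+C, 8:-C, 9:-C, 10:-C, 11:+C, 12:+C
No rule fires across all 12 points.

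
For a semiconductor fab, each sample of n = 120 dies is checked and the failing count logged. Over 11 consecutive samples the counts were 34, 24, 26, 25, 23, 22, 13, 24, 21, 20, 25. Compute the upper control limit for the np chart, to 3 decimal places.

p̄ = Σdᵢ / (k·n) = 257 / (11 × 120) = 0.19470
UCL = np̄ + 3·√(np̄(1−p̄)) = 23.3636 + 3 × √(23.3636×0.80530) = 23.3636 + 3 × 4.3376 = 36.3764

36.376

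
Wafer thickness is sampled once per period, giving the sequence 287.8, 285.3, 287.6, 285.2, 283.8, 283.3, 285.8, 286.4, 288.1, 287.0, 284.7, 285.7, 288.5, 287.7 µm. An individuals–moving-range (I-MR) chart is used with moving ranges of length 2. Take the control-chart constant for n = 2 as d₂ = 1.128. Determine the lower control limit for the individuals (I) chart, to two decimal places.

281.73

X̄ = (287.8 + 285.3 + 287.6 + 285.2 + 283.8 + 283.3 + 285.8 + 286.4 + 288.1 + 287.0 + 284.7 + 285.7 + 288.5 + 287.7) / 14 = 286.2071
Moving ranges: 2.5, 2.3, 2.4, 1.4, 0.5, 2.5, 0.6, 1.7, 1.1, 2.3, 1.0, 2.8, 0.8; M̄R̄ = 21.9000 / 13 = 1.6846
LCL = X̄ − 3·M̄R̄/d₂ = 286.2071 − 3 × 1.6846 / 1.128 = 281.7268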